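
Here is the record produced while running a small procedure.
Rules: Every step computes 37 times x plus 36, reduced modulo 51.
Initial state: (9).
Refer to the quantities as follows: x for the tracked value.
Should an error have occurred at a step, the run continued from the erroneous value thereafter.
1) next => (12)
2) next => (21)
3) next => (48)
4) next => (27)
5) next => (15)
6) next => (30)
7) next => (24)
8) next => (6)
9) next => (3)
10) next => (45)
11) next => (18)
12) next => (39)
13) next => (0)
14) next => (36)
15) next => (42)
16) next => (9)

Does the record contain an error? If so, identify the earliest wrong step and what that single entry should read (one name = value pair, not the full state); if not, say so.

1. x = (37*9 + 36) mod 51 = 12 (agrees with the record)
2. x = (37*12 + 36) mod 51 = 21 (consistent with the record)
3. x = (37*21 + 36) mod 51 = 48 (no discrepancy)
4. x = (37*48 + 36) mod 51 = 27 (verified)
5. x = (37*27 + 36) mod 51 = 15 (confirmed correct)
6. x = (37*15 + 36) mod 51 = 30 (agrees with the record)
7. x = (37*30 + 36) mod 51 = 24 (agrees with the record)
8. x = (37*24 + 36) mod 51 = 6 (consistent with the record)
9. x = (37*6 + 36) mod 51 = 3 (confirmed correct)
10. x = (37*3 + 36) mod 51 = 45 (agrees with the record)
11. x = (37*45 + 36) mod 51 = 18 (verified)
12. x = (37*18 + 36) mod 51 = 39 (agrees with the record)
13. x = (37*39 + 36) mod 51 = 0 (same as recorded)
14. x = (37*0 + 36) mod 51 = 36 (matches)
15. x = (37*36 + 36) mod 51 = 42 (exactly as logged)
16. x = (37*42 + 36) mod 51 = 9 (matches)
No step deviates from the rules.

no error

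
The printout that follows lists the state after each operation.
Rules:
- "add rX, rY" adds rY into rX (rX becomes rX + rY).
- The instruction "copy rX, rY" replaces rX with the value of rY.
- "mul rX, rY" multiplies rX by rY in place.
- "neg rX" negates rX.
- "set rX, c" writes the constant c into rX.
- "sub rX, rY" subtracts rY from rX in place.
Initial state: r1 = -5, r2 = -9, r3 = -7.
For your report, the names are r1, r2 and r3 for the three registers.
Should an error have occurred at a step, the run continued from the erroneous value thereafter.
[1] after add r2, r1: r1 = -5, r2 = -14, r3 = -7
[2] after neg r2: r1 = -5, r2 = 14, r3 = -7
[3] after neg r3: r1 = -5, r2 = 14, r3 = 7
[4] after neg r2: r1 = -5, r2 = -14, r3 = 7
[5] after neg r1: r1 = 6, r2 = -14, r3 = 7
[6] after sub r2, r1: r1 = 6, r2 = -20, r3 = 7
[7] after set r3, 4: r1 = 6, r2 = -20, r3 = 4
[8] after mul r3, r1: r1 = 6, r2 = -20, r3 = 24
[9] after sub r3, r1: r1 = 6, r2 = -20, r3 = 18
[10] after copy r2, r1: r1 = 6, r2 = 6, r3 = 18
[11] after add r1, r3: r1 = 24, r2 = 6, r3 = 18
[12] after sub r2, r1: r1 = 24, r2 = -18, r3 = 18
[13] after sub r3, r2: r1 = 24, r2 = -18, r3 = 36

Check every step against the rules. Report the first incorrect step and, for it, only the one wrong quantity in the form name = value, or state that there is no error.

step 5, r1 = 5

Recomputing the run from the initial state:
step 1: r1 = -5, r2 = -14, r3 = -7
step 2: r1 = -5, r2 = 14, r3 = -7
step 3: r1 = -5, r2 = 14, r3 = 7
step 4: r1 = -5, r2 = -14, r3 = 7
step 5: r1 = 5, r2 = -14, r3 = 7
step 6: r1 = 5, r2 = -19, r3 = 7
step 7: r1 = 5, r2 = -19, r3 = 4
step 8: r1 = 5, r2 = -19, r3 = 20
step 9: r1 = 5, r2 = -19, r3 = 15
step 10: r1 = 5, r2 = 5, r3 = 15
step 11: r1 = 20, r2 = 5, r3 = 15
step 12: r1 = 20, r2 = -15, r3 = 15
step 13: r1 = 20, r2 = -15, r3 = 30
The first disagreement with the printout is at step 5, where the value should be r1 = 5.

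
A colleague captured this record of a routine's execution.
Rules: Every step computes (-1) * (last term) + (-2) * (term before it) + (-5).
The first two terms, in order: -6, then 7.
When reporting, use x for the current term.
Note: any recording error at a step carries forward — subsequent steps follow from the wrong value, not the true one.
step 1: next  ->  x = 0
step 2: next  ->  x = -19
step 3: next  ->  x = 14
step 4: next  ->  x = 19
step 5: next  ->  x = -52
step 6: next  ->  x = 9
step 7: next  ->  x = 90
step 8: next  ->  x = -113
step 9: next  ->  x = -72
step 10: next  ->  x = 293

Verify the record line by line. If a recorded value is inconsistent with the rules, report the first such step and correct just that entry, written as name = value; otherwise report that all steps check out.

no error

Recomputing the run from the initial state:
step 1: x = 0
step 2: x = -19
step 3: x = 14
step 4: x = 19
step 5: x = -52
step 6: x = 9
step 7: x = 90
step 8: x = -113
step 9: x = -72
step 10: x = 293
This matches the record at every step.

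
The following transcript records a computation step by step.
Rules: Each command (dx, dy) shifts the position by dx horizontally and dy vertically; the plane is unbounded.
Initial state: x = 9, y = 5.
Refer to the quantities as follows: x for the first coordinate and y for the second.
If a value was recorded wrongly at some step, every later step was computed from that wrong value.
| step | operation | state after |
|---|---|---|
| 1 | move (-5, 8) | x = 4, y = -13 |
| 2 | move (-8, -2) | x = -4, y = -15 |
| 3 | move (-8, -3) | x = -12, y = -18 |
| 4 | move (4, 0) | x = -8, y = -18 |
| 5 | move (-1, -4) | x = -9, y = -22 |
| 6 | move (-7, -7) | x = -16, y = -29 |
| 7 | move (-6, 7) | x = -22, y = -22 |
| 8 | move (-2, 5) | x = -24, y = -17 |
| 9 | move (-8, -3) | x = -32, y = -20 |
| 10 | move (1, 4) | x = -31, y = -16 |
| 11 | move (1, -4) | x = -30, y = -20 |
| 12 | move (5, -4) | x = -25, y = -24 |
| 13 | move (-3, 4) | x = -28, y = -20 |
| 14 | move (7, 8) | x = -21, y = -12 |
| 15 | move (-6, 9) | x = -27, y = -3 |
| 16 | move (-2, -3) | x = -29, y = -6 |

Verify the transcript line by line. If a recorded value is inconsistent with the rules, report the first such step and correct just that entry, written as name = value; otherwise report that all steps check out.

Recomputing the run from the initial state:
step 1: x = 4, y = 13
step 2: x = -4, y = 11
step 3: x = -12, y = 8
step 4: x = -8, y = 8
step 5: x = -9, y = 4
step 6: x = -16, y = -3
step 7: x = -22, y = 4
step 8: x = -24, y = 9
step 9: x = -32, y = 6
step 10: x = -31, y = 10
step 11: x = -30, y = 6
step 12: x = -25, y = 2
step 13: x = -28, y = 6
step 14: x = -21, y = 14
step 15: x = -27, y = 23
step 16: x = -29, y = 20
The first disagreement with the transcript is at step 1, where the value should be y = 13.

step 1, y = 13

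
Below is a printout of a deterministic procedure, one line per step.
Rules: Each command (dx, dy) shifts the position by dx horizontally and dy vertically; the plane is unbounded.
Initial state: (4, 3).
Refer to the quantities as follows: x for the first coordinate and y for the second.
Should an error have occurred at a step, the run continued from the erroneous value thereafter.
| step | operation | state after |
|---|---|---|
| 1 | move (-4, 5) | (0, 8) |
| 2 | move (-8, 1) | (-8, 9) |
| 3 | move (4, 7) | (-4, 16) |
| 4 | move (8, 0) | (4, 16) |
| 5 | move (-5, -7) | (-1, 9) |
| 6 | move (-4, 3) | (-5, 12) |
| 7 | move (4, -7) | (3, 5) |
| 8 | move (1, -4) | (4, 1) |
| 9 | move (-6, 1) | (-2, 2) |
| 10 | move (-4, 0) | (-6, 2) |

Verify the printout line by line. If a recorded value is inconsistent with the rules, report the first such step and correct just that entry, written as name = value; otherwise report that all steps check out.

1. x = 4 + (-4) = 0, y = 3 + (5) = 8 (in agreement)
2. x = 0 + (-8) = -8, y = 8 + (1) = 9 (same as recorded)
3. x = -8 + (4) = -4, y = 9 + (7) = 16 (no discrepancy)
4. x = -4 + (8) = 4, y = 16 + (0) = 16 (verified)
5. x = 4 + (-5) = -1, y = 16 + (-7) = 9 (in agreement)
6. x = -1 + (-4) = -5, y = 9 + (3) = 12 (checks out)
7. x = -5 + (4) = -1, y = 12 + (-7) = 5 (the entry is off here)
The audit stops at step 7: the recorded entry is wrong and should be x = -1.

step 7, x = -1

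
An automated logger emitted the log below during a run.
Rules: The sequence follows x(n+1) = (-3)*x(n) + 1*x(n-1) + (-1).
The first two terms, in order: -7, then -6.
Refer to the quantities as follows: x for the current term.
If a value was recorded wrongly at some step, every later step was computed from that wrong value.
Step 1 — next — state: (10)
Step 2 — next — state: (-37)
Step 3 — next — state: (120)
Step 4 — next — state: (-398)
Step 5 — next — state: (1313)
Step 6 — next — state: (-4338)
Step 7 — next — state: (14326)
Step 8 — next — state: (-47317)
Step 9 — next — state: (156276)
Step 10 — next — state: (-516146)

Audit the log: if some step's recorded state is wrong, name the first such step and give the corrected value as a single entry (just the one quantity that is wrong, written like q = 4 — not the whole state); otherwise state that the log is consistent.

no error

Recomputing the run from the initial state:
step 1: x = 10
step 2: x = -37
step 3: x = 120
step 4: x = -398
step 5: x = 1313
step 6: x = -4338
step 7: x = 14326
step 8: x = -47317
step 9: x = 156276
step 10: x = -516146
This matches the log at every step.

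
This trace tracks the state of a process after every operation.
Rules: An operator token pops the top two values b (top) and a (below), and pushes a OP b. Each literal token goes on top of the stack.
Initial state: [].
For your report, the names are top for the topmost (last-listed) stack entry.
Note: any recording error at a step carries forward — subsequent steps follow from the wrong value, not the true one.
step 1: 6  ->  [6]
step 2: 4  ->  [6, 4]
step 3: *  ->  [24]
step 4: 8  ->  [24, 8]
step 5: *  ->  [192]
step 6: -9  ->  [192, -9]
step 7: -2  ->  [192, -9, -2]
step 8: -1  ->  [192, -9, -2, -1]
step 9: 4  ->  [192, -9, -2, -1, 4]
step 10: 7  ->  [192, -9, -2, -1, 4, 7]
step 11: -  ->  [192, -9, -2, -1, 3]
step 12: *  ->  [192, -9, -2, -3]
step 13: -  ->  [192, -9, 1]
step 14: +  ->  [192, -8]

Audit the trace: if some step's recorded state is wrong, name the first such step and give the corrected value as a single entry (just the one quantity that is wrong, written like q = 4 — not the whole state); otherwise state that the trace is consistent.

Recomputing the run from the initial state:
step 1: [6]
step 2: [6, 4]
step 3: [24]
step 4: [24, 8]
step 5: [192]
step 6: [192, -9]
step 7: [192, -9, -2]
step 8: [192, -9, -2, -1]
step 9: [192, -9, -2, -1, 4]
step 10: [192, -9, -2, -1, 4, 7]
step 11: [192, -9, -2, -1, -3]
step 12: [192, -9, -2, 3]
step 13: [192, -9, -5]
step 14: [192, -14]
The first disagreement with the trace is at step 11, where the value should be top = -3.

step 11, top = -3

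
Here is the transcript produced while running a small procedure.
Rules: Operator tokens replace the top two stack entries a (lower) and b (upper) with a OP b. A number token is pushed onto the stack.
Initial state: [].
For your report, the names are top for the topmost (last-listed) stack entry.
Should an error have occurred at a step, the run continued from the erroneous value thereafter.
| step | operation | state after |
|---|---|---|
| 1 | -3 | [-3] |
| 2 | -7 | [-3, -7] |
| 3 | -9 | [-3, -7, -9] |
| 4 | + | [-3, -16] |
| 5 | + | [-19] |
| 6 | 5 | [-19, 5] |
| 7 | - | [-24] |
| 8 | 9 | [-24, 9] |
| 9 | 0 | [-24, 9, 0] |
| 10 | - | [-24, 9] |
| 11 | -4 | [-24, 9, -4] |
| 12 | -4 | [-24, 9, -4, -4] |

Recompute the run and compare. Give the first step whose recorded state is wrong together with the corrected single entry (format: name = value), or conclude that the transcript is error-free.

step 1: push -3: top = -3 -> consistent with the transcript
step 2: push -7: top = -7 -> matches
step 3: push -9: top = -9 -> verified
step 4: -7 + -9 = -16 -> no discrepancy
step 5: -3 + -16 = -19 -> confirmed correct
step 6: push 5: top = 5 -> verified
step 7: -19 - 5 = -24 -> checks out
step 8: push 9: top = 9 -> checks out
step 9: push 0: top = 0 -> verified
step 10: 9 - 0 = 9 -> checks out
step 11: push -4: top = -4 -> matches
step 12: push -4: top = -4 -> same as recorded
All steps check out; nothing to correct.

no error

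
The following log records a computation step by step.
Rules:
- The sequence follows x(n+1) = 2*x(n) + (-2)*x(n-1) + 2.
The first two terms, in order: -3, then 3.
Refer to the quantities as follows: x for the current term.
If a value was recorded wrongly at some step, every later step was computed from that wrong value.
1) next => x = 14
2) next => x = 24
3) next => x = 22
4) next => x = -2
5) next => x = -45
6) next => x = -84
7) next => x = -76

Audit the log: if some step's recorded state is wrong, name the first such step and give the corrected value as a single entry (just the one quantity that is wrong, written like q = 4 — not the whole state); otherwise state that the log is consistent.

step 5, x = -46

step 1: x = 2*(3) + (-2)*(-3) + (2) = 14 -> in agreement
step 2: x = 2*(14) + (-2)*(3) + (2) = 24 -> exactly as logged
step 3: x = 2*(24) + (-2)*(14) + (2) = 22 -> exactly as logged
step 4: x = 2*(22) + (-2)*(24) + (2) = -2 -> confirmed correct
step 5: x = 2*(-2) + (-2)*(22) + (2) = -46 -> a discrepancy with the log
First deviation found at step 5; the corrected entry is x = -46.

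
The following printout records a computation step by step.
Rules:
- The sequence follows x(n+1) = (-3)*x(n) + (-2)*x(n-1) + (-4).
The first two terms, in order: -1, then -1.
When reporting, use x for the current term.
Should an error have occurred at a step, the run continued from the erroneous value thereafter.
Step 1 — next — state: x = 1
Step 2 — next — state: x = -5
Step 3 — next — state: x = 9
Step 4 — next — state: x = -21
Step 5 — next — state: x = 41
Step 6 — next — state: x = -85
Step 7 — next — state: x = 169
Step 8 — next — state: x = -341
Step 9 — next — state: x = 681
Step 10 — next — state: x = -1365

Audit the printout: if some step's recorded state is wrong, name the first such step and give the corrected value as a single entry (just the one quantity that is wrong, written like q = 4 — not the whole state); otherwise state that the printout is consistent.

Recomputing the run from the initial state:
step 1: x = 1
step 2: x = -5
step 3: x = 9
step 4: x = -21
step 5: x = 41
step 6: x = -85
step 7: x = 169
step 8: x = -341
step 9: x = 681
step 10: x = -1365
This matches the printout at every step.

no error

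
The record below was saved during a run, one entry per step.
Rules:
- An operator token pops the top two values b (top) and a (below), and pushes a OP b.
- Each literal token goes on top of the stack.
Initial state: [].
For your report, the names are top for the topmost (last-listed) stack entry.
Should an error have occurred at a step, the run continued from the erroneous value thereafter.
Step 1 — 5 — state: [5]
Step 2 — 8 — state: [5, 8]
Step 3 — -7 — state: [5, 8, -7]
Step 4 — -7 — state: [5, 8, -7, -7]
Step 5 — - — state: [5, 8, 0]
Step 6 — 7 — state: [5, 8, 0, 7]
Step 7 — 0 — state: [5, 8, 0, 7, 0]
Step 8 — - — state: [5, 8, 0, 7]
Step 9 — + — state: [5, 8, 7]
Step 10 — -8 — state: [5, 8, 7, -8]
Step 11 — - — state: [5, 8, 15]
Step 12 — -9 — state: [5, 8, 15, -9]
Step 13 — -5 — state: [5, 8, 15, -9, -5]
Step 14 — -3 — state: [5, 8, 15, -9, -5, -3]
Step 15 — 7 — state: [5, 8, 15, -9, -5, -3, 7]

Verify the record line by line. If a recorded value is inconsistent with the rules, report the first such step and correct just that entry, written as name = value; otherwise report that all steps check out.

step 1: push 5: top = 5 -> verified
step 2: push 8: top = 8 -> in agreement
step 3: push -7: top = -7 -> checks out
step 4: push -7: top = -7 -> same as recorded
step 5: -7 - -7 = 0 -> verified
step 6: push 7: top = 7 -> matches
step 7: push 0: top = 0 -> no discrepancy
step 8: 7 - 0 = 7 -> exactly as logged
step 9: 0 + 7 = 7 -> verified
step 10: push -8: top = -8 -> same as recorded
step 11: 7 - -8 = 15 -> in agreement
step 12: push -9: top = -9 -> checks out
step 13: push -5: top = -5 -> in agreement
step 14: push -3: top = -3 -> checks out
step 15: push 7: top = 7 -> agrees with the record
All entries verified; no error found.

no error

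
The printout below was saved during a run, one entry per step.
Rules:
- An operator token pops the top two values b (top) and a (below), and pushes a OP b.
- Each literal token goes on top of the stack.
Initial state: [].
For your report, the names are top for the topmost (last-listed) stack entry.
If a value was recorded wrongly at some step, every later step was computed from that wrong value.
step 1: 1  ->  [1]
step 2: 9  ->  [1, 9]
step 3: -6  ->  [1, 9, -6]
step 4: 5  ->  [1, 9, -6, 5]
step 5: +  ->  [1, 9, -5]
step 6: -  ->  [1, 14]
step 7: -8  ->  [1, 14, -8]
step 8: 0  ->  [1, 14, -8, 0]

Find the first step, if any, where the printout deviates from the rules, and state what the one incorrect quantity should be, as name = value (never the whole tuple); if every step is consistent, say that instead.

Step 1: push 1: top = 1 — matches.
Step 2: push 9: top = 9 — same as recorded.
Step 3: push -6: top = -6 — agrees with the printout.
Step 4: push 5: top = 5 — checks out.
Step 5: -6 + 5 = -1 — first mismatch against the printout.
So the first discrepancy is step 5, where the right value is top = -1.

step 5, top = -1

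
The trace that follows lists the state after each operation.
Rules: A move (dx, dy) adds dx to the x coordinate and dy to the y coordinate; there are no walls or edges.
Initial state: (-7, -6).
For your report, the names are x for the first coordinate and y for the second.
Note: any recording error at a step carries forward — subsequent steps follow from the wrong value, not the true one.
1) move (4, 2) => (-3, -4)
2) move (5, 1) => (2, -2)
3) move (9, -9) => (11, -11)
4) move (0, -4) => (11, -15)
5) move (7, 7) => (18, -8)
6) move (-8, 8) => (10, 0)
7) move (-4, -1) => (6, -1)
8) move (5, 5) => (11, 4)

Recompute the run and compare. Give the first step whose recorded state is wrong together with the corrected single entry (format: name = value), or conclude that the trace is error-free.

step 2, y = -3

Step 1: x = -7 + (4) = -3, y = -6 + (2) = -4 — checks out.
Step 2: x = -3 + (5) = 2, y = -4 + (1) = -3 — the entry is off here.
That makes step 2 the first incorrect line — y = -3 is what it should show.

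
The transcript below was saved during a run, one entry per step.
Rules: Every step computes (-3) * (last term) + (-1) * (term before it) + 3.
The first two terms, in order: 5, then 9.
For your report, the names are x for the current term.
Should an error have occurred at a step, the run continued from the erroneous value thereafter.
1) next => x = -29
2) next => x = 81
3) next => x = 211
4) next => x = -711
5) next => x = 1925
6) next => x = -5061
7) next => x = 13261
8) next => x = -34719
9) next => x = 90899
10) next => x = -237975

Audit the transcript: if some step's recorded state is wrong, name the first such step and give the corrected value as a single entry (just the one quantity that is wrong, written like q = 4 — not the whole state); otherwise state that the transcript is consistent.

step 3, x = -211

step 1: x = -3*(9) + (-1)*(5) + (3) = -29 -> verified
step 2: x = -3*(-29) + (-1)*(9) + (3) = 81 -> agrees with the transcript
step 3: x = -3*(81) + (-1)*(-29) + (3) = -211 -> a discrepancy with the transcript
So the first discrepancy is step 3, where the right value is x = -211.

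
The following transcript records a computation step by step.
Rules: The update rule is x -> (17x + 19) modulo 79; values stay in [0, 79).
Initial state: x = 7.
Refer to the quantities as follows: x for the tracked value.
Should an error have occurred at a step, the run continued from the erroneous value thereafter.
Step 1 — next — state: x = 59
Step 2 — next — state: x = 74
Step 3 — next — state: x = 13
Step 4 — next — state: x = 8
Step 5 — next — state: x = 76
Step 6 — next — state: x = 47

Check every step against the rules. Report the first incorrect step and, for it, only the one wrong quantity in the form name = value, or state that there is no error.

step 1: x = (17*7 + 19) mod 79 = 59 -> no discrepancy
step 2: x = (17*59 + 19) mod 79 = 74 -> checks out
step 3: x = (17*74 + 19) mod 79 = 13 -> same as recorded
step 4: x = (17*13 + 19) mod 79 = 3 -> first mismatch against the transcript
The audit stops at step 4: the recorded entry is wrong and should be x = 3.

step 4, x = 3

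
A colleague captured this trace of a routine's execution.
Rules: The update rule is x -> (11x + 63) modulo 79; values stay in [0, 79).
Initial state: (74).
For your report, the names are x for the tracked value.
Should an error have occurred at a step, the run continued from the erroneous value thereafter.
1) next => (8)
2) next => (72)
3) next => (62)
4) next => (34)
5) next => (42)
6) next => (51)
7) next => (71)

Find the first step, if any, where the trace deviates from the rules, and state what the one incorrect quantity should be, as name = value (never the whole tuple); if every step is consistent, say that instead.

1. x = (11*74 + 63) mod 79 = 8 (no discrepancy)
2. x = (11*8 + 63) mod 79 = 72 (same as recorded)
3. x = (11*72 + 63) mod 79 = 65 (the entry is off here)
First incorrect step: 3; the correct value is x = 65.

step 3, x = 65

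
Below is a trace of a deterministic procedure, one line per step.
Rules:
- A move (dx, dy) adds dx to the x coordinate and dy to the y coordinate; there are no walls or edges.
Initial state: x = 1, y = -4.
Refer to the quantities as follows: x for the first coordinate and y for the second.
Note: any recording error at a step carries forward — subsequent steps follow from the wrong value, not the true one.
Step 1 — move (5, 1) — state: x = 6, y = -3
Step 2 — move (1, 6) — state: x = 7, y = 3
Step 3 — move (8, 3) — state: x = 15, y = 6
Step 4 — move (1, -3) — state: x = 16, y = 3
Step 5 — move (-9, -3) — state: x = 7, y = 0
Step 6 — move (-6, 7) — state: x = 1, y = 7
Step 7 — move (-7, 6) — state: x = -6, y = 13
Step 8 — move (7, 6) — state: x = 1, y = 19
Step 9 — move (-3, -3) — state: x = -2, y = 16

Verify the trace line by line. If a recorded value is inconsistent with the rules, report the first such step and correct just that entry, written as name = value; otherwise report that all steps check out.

1. x = 1 + (5) = 6, y = -4 + (1) = -3 (confirmed correct)
2. x = 6 + (1) = 7, y = -3 + (6) = 3 (agrees with the trace)
3. x = 7 + (8) = 15, y = 3 + (3) = 6 (same as recorded)
4. x = 15 + (1) = 16, y = 6 + (-3) = 3 (consistent with the trace)
5. x = 16 + (-9) = 7, y = 3 + (-3) = 0 (confirmed correct)
6. x = 7 + (-6) = 1, y = 0 + (7) = 7 (exactly as logged)
7. x = 1 + (-7) = -6, y = 7 + (6) = 13 (verified)
8. x = -6 + (7) = 1, y = 13 + (6) = 19 (in agreement)
9. x = 1 + (-3) = -2, y = 19 + (-3) = 16 (same as recorded)
All steps check out; nothing to correct.

no error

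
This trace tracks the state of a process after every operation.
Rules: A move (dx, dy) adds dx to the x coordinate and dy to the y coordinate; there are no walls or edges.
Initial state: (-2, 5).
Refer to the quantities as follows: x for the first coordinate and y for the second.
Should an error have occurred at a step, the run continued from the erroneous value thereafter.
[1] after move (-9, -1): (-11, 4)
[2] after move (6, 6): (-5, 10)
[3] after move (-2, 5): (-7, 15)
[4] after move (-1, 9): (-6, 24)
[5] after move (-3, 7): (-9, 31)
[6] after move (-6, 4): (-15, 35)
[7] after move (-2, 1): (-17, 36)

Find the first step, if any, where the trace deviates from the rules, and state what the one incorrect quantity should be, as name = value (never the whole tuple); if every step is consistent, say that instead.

step 4, x = -8

step 1: x = -2 + (-9) = -11, y = 5 + (-1) = 4 -> consistent with the trace
step 2: x = -11 + (6) = -5, y = 4 + (6) = 10 -> same as recorded
step 3: x = -5 + (-2) = -7, y = 10 + (5) = 15 -> no discrepancy
step 4: x = -7 + (-1) = -8, y = 15 + (9) = 24 -> this is not what the trace shows
The earliest wrong entry is at step 4: it should read x = -8.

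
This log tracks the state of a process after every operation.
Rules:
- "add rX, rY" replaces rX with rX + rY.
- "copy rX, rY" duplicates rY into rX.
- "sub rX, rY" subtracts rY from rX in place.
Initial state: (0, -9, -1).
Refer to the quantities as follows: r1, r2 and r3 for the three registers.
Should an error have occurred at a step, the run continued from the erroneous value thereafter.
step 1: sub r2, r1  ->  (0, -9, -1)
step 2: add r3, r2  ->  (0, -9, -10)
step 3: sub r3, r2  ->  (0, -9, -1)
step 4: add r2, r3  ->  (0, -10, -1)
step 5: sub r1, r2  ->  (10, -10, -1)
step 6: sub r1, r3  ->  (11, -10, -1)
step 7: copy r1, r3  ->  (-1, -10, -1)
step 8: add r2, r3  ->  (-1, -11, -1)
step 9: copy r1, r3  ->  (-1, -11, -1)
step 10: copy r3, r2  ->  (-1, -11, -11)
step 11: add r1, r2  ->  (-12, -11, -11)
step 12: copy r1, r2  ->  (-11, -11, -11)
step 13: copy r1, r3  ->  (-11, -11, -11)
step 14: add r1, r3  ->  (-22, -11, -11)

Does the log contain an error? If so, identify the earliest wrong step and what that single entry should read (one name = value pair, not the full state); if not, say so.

no error

Recomputing the run from the initial state:
step 1: r1 = 0, r2 = -9, r3 = -1
step 2: r1 = 0, r2 = -9, r3 = -10
step 3: r1 = 0, r2 = -9, r3 = -1
step 4: r1 = 0, r2 = -10, r3 = -1
step 5: r1 = 10, r2 = -10, r3 = -1
step 6: r1 = 11, r2 = -10, r3 = -1
step 7: r1 = -1, r2 = -10, r3 = -1
step 8: r1 = -1, r2 = -11, r3 = -1
step 9: r1 = -1, r2 = -11, r3 = -1
step 10: r1 = -1, r2 = -11, r3 = -11
step 11: r1 = -12, r2 = -11, r3 = -11
step 12: r1 = -11, r2 = -11, r3 = -11
step 13: r1 = -11, r2 = -11, r3 = -11
step 14: r1 = -22, r2 = -11, r3 = -11
This matches the log at every step.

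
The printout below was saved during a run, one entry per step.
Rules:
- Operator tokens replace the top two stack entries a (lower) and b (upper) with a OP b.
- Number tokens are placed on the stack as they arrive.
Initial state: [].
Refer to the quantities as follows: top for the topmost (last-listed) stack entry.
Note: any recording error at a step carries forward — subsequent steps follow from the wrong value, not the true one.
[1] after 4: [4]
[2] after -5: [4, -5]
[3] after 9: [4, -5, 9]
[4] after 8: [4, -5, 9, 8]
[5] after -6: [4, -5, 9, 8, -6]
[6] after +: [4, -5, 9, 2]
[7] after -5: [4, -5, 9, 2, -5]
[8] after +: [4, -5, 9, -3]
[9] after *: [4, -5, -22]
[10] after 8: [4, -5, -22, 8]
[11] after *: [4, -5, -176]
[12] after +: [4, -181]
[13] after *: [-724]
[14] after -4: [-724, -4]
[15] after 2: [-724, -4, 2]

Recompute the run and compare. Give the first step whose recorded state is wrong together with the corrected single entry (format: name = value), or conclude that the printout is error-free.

1. push 4: top = 4 (confirmed correct)
2. push -5: top = -5 (in agreement)
3. push 9: top = 9 (verified)
4. push 8: top = 8 (matches)
5. push -6: top = -6 (same as recorded)
6. 8 + -6 = 2 (in agreement)
7. push -5: top = -5 (agrees with the printout)
8. 2 + -5 = -3 (consistent with the printout)
9. 9 * -3 = -27 (a discrepancy with the printout)
First deviation found at step 9; the corrected entry is top = -27.

step 9, top = -27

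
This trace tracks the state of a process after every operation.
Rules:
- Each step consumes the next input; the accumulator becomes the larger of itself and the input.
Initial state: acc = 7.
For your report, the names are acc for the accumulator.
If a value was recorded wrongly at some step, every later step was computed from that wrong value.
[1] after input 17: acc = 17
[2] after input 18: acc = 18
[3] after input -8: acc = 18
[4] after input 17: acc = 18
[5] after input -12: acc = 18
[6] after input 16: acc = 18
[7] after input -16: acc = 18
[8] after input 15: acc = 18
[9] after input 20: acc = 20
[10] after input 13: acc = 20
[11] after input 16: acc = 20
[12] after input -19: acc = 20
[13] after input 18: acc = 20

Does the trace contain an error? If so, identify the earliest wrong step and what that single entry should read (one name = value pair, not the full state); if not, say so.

step 1: acc = max(7, 17) = 17 -> consistent with the trace
step 2: acc = max(17, 18) = 18 -> confirmed correct
step 3: acc = max(18, -8) = 18 -> exactly as logged
step 4: acc = max(18, 17) = 18 -> no discrepancy
step 5: acc = max(18, -12) = 18 -> checks out
step 6: acc = max(18, 16) = 18 -> confirmed correct
step 7: acc = max(18, -16) = 18 -> no discrepancy
step 8: acc = max(18, 15) = 18 -> checks out
step 9: acc = max(18, 20) = 20 -> matches
step 10: acc = max(20, 13) = 20 -> in agreement
step 11: acc = max(20, 16) = 20 -> exactly as logged
step 12: acc = max(20, -19) = 20 -> in agreement
step 13: acc = max(20, 18) = 20 -> same as recorded
All steps check out; nothing to correct.

no error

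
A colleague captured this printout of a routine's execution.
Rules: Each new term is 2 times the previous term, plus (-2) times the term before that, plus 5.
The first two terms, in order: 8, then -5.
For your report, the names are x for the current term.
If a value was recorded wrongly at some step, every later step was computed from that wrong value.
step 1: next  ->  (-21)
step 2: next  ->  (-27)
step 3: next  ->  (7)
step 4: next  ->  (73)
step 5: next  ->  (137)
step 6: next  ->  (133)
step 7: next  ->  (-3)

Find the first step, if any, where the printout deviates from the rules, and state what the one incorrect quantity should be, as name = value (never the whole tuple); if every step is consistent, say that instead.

1. x = 2*(-5) + (-2)*(8) + (5) = -21 (confirmed correct)
2. x = 2*(-21) + (-2)*(-5) + (5) = -27 (verified)
3. x = 2*(-27) + (-2)*(-21) + (5) = -7 (this is not what the printout shows)
So the first discrepancy is step 3, where the right value is x = -7.

step 3, x = -7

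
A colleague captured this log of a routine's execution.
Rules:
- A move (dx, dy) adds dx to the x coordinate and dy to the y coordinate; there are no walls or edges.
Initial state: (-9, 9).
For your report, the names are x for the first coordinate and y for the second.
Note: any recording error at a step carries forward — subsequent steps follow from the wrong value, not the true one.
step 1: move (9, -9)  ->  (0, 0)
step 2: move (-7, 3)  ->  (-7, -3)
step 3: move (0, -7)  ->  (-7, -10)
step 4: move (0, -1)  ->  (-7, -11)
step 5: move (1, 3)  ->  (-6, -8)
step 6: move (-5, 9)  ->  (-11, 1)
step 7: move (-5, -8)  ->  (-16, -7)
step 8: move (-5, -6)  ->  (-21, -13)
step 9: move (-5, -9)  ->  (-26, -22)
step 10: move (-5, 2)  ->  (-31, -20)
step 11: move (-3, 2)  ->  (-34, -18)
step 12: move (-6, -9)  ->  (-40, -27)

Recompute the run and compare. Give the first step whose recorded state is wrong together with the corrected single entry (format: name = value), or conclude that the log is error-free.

step 2, y = 3

step 1: x = -9 + (9) = 0, y = 9 + (-9) = 0 -> consistent with the log
step 2: x = 0 + (-7) = -7, y = 0 + (3) = 3 -> the recorded entry deviates here
That makes step 2 the first incorrect line — y = 3 is what it should show.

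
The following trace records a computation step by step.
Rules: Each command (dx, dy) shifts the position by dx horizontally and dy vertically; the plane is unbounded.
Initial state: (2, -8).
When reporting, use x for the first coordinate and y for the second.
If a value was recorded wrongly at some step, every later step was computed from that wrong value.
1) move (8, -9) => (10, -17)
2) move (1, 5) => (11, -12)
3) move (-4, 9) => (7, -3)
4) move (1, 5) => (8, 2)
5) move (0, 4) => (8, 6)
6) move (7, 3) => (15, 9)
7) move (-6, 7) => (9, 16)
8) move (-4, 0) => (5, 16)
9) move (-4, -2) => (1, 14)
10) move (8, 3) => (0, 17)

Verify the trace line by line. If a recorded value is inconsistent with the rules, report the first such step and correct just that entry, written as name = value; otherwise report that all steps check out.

step 10, x = 9

step 1: x = 2 + (8) = 10, y = -8 + (-9) = -17 -> exactly as logged
step 2: x = 10 + (1) = 11, y = -17 + (5) = -12 -> exactly as logged
step 3: x = 11 + (-4) = 7, y = -12 + (9) = -3 -> agrees with the trace
step 4: x = 7 + (1) = 8, y = -3 + (5) = 2 -> consistent with the trace
step 5: x = 8 + (0) = 8, y = 2 + (4) = 6 -> checks out
step 6: x = 8 + (7) = 15, y = 6 + (3) = 9 -> no discrepancy
step 7: x = 15 + (-6) = 9, y = 9 + (7) = 16 -> verified
step 8: x = 9 + (-4) = 5, y = 16 + (0) = 16 -> matches
step 9: x = 5 + (-4) = 1, y = 16 + (-2) = 14 -> consistent with the trace
step 10: x = 1 + (8) = 9, y = 14 + (3) = 17 -> first mismatch against the trace
So the first discrepancy is step 10, where the right value is x = 9.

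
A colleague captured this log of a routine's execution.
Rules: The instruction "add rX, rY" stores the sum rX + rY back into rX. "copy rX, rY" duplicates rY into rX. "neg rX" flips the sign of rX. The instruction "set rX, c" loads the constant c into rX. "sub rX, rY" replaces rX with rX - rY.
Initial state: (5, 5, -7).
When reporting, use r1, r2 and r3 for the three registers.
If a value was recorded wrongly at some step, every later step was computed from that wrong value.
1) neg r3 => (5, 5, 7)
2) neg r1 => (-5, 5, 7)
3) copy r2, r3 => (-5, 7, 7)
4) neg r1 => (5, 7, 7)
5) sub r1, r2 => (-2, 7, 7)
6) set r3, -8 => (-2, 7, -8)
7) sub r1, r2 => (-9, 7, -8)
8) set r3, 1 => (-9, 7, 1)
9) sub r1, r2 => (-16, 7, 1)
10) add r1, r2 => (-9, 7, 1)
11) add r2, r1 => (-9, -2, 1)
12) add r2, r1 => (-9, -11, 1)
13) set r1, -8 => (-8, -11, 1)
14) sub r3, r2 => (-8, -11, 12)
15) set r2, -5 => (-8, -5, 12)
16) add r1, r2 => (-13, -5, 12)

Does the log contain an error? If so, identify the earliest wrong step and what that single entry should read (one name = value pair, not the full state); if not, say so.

no error

Step 1: r3 = -(-7) = 7 — checks out.
Step 2: r1 = -(5) = -5 — agrees with the log.
Step 3: r2 = 7 — confirmed correct.
Step 4: r1 = -(-5) = 5 — checks out.
Step 5: r1 = 5 - 7 = -2 — no discrepancy.
Step 6: r3 = -8 — exactly as logged.
Step 7: r1 = -2 - 7 = -9 — checks out.
Step 8: r3 = 1 — verified.
Step 9: r1 = -9 - 7 = -16 — consistent with the log.
Step 10: r1 = -16 + 7 = -9 — same as recorded.
Step 11: r2 = 7 + -9 = -2 — exactly as logged.
Step 12: r2 = -2 + -9 = -11 — exactly as logged.
Step 13: r1 = -8 — no discrepancy.
Step 14: r3 = 1 - -11 = 12 — no discrepancy.
Step 15: r2 = -5 — agrees with the log.
Step 16: r1 = -8 + -5 = -13 — confirmed correct.
The whole run recomputes cleanly — no discrepancies.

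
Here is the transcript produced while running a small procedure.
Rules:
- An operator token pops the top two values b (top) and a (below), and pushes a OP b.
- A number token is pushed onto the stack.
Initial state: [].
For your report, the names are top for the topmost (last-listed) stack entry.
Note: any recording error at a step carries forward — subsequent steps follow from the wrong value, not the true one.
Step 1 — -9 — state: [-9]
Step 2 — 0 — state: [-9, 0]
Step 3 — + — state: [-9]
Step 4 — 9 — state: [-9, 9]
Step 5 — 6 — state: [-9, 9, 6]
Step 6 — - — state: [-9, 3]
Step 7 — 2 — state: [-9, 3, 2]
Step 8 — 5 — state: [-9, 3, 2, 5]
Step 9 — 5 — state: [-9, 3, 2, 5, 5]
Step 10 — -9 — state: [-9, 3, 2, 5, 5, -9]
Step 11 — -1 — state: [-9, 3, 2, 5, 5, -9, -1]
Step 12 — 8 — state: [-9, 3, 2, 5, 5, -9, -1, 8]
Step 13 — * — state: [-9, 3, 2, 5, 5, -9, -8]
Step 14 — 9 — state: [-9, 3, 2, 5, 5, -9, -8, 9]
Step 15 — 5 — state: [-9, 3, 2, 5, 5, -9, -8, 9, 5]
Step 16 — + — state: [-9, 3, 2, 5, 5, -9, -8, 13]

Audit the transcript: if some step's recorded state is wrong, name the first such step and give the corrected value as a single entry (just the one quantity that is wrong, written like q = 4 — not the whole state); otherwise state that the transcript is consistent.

Step 1: push -9: top = -9 — checks out.
Step 2: push 0: top = 0 — same as recorded.
Step 3: -9 + 0 = -9 — matches.
Step 4: push 9: top = 9 — in agreement.
Step 5: push 6: top = 6 — confirmed correct.
Step 6: 9 - 6 = 3 — agrees with the transcript.
Step 7: push 2: top = 2 — agrees with the transcript.
Step 8: push 5: top = 5 — consistent with the transcript.
Step 9: push 5: top = 5 — same as recorded.
Step 10: push -9: top = -9 — exactly as logged.
Step 11: push -1: top = -1 — consistent with the transcript.
Step 12: push 8: top = 8 — checks out.
Step 13: -1 * 8 = -8 — exactly as logged.
Step 14: push 9: top = 9 — exactly as logged.
Step 15: push 5: top = 5 — agrees with the transcript.
Step 16: 9 + 5 = 14 — the entry is off here.
Conclusion: step 16 carries the first error; the entry should be top = 14.

step 16, top = 14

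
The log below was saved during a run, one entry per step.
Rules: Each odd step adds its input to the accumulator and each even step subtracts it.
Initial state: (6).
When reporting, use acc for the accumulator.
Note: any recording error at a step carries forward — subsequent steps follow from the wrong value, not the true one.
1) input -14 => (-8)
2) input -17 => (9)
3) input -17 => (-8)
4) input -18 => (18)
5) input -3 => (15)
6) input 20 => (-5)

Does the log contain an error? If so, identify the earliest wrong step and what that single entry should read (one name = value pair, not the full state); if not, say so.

step 4, acc = 10

step 1: acc = 6 + -14 = -8 -> verified
step 2: acc = -8 - -17 = 9 -> consistent with the log
step 3: acc = 9 + -17 = -8 -> checks out
step 4: acc = -8 - -18 = 10 -> the log has a different value
That makes step 4 the first incorrect line — acc = 10 is what it should show.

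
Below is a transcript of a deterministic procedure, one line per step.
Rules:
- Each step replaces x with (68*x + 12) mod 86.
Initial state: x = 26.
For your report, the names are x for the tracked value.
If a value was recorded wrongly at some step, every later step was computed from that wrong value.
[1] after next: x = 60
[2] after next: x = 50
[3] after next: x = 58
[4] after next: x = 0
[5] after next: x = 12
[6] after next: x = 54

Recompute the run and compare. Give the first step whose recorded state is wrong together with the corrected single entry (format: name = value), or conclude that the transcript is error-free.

1. x = (68*26 + 12) mod 86 = 60 (agrees with the transcript)
2. x = (68*60 + 12) mod 86 = 50 (exactly as logged)
3. x = (68*50 + 12) mod 86 = 58 (consistent with the transcript)
4. x = (68*58 + 12) mod 86 = 0 (same as recorded)
5. x = (68*0 + 12) mod 86 = 12 (consistent with the transcript)
6. x = (68*12 + 12) mod 86 = 54 (agrees with the transcript)
Nothing is out of place; the run is error-free.

no error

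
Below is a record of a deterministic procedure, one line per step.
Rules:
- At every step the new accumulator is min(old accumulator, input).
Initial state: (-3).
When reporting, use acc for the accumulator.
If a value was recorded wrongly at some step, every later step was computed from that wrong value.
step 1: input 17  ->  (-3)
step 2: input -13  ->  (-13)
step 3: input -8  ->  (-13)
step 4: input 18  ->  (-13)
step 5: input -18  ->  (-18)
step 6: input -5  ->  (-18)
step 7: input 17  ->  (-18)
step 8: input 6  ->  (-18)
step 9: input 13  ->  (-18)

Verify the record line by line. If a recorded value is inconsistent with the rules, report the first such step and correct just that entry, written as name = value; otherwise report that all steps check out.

step 1: acc = min(-3, 17) = -3 -> in agreement
step 2: acc = min(-3, -13) = -13 -> checks out
step 3: acc = min(-13, -8) = -13 -> matches
step 4: acc = min(-13, 18) = -13 -> verified
step 5: acc = min(-13, -18) = -18 -> confirmed correct
step 6: acc = min(-18, -5) = -18 -> matches
step 7: acc = min(-18, 17) = -18 -> exactly as logged
step 8: acc = min(-18, 6) = -18 -> agrees with the record
step 9: acc = min(-18, 13) = -18 -> confirmed correct
The recomputation confirms every line.

no error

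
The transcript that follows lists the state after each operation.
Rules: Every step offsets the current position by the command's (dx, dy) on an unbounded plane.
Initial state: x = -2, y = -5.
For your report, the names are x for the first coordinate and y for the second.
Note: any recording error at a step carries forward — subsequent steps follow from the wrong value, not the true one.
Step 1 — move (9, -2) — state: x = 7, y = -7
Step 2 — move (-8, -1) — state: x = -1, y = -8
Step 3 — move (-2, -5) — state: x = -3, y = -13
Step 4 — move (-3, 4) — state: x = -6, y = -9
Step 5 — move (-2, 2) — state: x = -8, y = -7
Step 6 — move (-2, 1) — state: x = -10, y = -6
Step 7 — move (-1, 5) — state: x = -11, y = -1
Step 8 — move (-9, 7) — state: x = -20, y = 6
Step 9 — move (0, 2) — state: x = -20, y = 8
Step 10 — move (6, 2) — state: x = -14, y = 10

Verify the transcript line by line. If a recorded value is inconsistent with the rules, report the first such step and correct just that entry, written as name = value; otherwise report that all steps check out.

Step 1: x = -2 + (9) = 7, y = -5 + (-2) = -7 — verified.
Step 2: x = 7 + (-8) = -1, y = -7 + (-1) = -8 — exactly as logged.
Step 3: x = -1 + (-2) = -3, y = -8 + (-5) = -13 — checks out.
Step 4: x = -3 + (-3) = -6, y = -13 + (4) = -9 — exactly as logged.
Step 5: x = -6 + (-2) = -8, y = -9 + (2) = -7 — checks out.
Step 6: x = -8 + (-2) = -10, y = -7 + (1) = -6 — agrees with the transcript.
Step 7: x = -10 + (-1) = -11, y = -6 + (5) = -1 — checks out.
Step 8: x = -11 + (-9) = -20, y = -1 + (7) = 6 — verified.
Step 9: x = -20 + (0) = -20, y = 6 + (2) = 8 — same as recorded.
Step 10: x = -20 + (6) = -14, y = 8 + (2) = 10 — same as recorded.
Nothing is out of place; the run is error-free.

no error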